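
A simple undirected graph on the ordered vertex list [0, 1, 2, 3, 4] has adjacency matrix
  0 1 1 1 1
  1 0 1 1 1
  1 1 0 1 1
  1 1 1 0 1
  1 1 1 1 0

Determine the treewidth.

4

A width-4 tree decomposition is:
Bags: B1 = {0, 1, 2, 3, 4}
Tree: (single bag)
A single bag containing all 5 vertices is trivially a valid decomposition of width 4. Conversely, {0, 1, 2, 3, 4} is a clique of size 5, and the vertices of any clique must share a bag in every tree decomposition; so some bag has ≥ 5 vertices and tw(G) ≥ 4. Combining the bounds, tw(G) = 4.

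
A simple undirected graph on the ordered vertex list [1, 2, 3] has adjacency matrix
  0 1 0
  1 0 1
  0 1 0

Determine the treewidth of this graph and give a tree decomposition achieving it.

Treewidth 1.
One such decomposition:
Bags: B1 = {1, 2}  B2 = {2, 3}
Tree: B1–B2

Every bag has size at most 2, so the width is 2 − 1 = 1 and tw(G) ≤ 1. Since G has at least one edge (e.g. 2–1), it is not an edgeless graph, so tw(G) ≥ 1. Combining the bounds, tw(G) = 1.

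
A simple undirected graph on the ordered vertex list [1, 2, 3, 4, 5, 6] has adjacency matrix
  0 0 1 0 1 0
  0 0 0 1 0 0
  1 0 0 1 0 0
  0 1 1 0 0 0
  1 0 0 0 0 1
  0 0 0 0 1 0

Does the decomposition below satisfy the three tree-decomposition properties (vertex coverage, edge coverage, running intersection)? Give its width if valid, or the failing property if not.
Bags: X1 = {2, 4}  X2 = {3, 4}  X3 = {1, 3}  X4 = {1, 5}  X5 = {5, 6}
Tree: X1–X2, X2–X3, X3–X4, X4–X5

Every vertex of G appears in some bag (union = {1, 2, 3, 4, 5, 6}); every edge is covered by a bag; and for each vertex v the set of bags containing v is connected in the bag tree. The decomposition is therefore valid. The largest bag has 2 vertices, so the width is 1.

Yes; width 1.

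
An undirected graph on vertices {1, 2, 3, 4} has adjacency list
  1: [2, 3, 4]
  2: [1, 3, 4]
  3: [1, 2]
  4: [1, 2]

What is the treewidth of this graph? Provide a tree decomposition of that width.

Each bag holds 3 vertices, so the decomposition has width 2, which upper-bounds the treewidth. On the other hand G contains the 3-clique {1, 2, 3}. A clique must lie in a single bag of any decomposition, so no decomposition can have width below 2. Therefore the treewidth is 2.

Treewidth 2.
One such decomposition:
Bags: B1 = {1, 2, 3}  B2 = {1, 2, 4}
Tree: B1–B2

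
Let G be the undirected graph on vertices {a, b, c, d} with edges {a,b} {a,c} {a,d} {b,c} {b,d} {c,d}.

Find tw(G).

A width-3 tree decomposition is:
Bags: B1 = {a, b, c, d}
Tree: (single bag)
A single bag containing all 4 vertices is trivially a valid decomposition of width 3. For the lower bound, the 4 vertices {a, b, c, d} are pairwise adjacent, and any tree decomposition puts a clique entirely inside one bag — forcing width ≥ 3. Hence tw(G) = 3 exactly.

3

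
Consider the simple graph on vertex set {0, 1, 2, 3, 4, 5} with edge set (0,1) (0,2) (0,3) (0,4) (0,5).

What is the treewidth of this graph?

1

A width-1 tree decomposition is:
Bags: B1 = {0, 5}  B2 = {0, 2}  B3 = {0, 4}  B4 = {0, 1}  B5 = {0, 3}
Tree: B1–B2, B1–B3, B1–B4, B3–B5
Each bag holds 2 vertices, so the decomposition has width 1, which upper-bounds the treewidth. Since G has at least one edge (e.g. 5–0), it is not an edgeless graph, so tw(G) ≥ 1. The upper and lower bounds meet at 1, so that is the treewidth.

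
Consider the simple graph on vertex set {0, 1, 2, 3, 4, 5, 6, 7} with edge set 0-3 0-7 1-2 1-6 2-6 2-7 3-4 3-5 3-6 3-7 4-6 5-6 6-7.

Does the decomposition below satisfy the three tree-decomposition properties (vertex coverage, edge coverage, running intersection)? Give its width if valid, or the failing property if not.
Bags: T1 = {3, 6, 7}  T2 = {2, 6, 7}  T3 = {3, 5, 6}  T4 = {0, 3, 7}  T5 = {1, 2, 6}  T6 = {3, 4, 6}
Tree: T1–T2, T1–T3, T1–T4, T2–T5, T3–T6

Yes; width 2.

Every vertex of G appears in some bag (union = {0, 1, 2, 3, 4, 5, 6, 7}); every edge is covered by a bag; and for each vertex v the set of bags containing v is connected in the bag tree. The decomposition is therefore valid. The largest bag has 3 vertices, so the width is 2.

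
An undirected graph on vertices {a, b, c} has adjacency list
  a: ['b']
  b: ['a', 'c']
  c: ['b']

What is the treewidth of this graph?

1

A width-1 tree decomposition is:
Bags: B1 = {b, c}  B2 = {a, b}
Tree: B1–B2
Each bag holds 2 vertices, so the decomposition has width 1, which upper-bounds the treewidth. Since G has at least one edge (e.g. b–c), it is not an edgeless graph, so tw(G) ≥ 1. Therefore the treewidth is 1.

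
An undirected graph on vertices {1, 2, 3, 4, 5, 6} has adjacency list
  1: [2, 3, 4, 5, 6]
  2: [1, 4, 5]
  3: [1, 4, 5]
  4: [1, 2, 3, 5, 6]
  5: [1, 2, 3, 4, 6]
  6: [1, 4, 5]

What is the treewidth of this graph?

3

A width-3 tree decomposition is:
Bags: B1 = {1, 4, 5, 6}  B2 = {1, 2, 4, 5}  B3 = {1, 3, 4, 5}
Tree: B1–B2, B2–B3
Every bag has size at most 4, so the width is 4 − 1 = 3 and tw(G) ≤ 3. On the other hand G contains the 4-clique {1, 2, 4, 5}. A clique must lie in a single bag of any decomposition, so no decomposition can have width below 3. The upper and lower bounds meet at 3, so that is the treewidth.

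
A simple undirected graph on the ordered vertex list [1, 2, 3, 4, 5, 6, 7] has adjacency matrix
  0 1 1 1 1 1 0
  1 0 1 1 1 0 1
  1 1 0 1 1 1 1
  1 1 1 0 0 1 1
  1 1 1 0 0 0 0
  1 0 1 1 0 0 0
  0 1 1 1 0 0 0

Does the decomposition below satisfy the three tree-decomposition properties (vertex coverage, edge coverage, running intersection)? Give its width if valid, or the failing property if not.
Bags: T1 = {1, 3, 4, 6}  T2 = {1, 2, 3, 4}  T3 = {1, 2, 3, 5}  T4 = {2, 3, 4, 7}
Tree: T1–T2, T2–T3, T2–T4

Yes; width 3.

Every vertex of G appears in some bag (union = {1, 2, 3, 4, 5, 6, 7}); every edge is covered by a bag; and for each vertex v the set of bags containing v is connected in the bag tree. The decomposition is therefore valid. The largest bag has 4 vertices, so the width is 3.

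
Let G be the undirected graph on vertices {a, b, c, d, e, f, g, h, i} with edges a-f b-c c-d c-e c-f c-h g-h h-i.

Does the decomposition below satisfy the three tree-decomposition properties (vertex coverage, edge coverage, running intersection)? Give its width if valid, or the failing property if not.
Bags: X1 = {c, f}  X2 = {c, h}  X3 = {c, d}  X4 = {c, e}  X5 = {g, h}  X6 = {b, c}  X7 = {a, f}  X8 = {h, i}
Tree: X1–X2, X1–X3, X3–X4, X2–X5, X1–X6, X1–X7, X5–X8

Every vertex of G appears in some bag (union = {a, b, c, d, e, f, g, h, i}); every edge is covered by a bag; and for each vertex v the set of bags containing v is connected in the bag tree. The decomposition is therefore valid. The largest bag has 2 vertices, so the width is 1.

Yes; width 1.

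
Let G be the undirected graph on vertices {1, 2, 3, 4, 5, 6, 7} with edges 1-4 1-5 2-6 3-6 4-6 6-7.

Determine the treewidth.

A width-1 tree decomposition is:
Bags: B1 = {1, 4}  B2 = {4, 6}  B3 = {6, 7}  B4 = {2, 6}  B5 = {1, 5}  B6 = {3, 6}
Tree: B1–B2, B2–B3, B2–B4, B1–B5, B4–B6
Each bag holds 2 vertices, so the decomposition has width 1, which upper-bounds the treewidth. Since G has at least one edge (e.g. 1–4), it is not an edgeless graph, so tw(G) ≥ 1. Hence tw(G) = 1 exactly.

1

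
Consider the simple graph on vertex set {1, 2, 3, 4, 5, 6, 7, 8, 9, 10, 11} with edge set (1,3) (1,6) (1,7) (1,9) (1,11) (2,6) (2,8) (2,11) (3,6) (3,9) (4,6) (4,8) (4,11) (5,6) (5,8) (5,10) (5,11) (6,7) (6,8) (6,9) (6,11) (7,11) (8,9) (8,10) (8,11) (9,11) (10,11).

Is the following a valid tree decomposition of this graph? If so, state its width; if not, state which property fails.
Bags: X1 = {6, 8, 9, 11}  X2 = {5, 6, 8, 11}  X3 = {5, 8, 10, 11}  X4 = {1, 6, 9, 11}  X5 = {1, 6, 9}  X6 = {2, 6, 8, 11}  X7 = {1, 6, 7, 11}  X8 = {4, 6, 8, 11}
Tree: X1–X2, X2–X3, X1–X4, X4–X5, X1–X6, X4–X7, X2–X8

A tree decomposition must satisfy three properties: every vertex lies in some bag; for every edge, both endpoints lie together in some bag; and for every vertex, the bags containing it form a connected subtree. Here vertex 3 appears in no bag, so the decomposition is invalid.

No — vertex 3 appears in no bag.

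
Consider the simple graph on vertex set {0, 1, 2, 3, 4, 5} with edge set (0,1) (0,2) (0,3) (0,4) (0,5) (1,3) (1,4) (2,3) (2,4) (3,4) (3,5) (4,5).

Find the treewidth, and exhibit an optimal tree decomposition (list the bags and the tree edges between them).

Treewidth 3.
One such decomposition:
Bags: B1 = {0, 1, 3, 4}  B2 = {0, 2, 3, 4}  B3 = {0, 3, 4, 5}
Tree: B1–B2, B1–B3

The largest bag has 4 vertices, giving width 3; this decomposition certifies tw(G) ≤ 3. Conversely, {0, 1, 3, 4} is a clique of size 4, and the vertices of any clique must share a bag in every tree decomposition; so some bag has ≥ 4 vertices and tw(G) ≥ 3. Therefore the treewidth is 3.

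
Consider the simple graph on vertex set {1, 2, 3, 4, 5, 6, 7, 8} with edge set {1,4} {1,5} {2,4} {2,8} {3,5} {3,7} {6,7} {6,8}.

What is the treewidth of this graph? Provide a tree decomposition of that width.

Treewidth 2.
One such decomposition:
Bags: B1 = {1, 4, 5}  B2 = {3, 4, 5}  B3 = {3, 4, 7}  B4 = {4, 6, 7}  B5 = {4, 6, 8}  B6 = {2, 4, 8}
Tree: B1–B2, B2–B3, B3–B4, B4–B5, B5–B6

Every bag has size at most 3, so the width is 3 − 1 = 2 and tw(G) ≤ 2. The edges 4–1–5–3–7–6–8–2–4 form a cycle, so G is not a tree and its treewidth is at least 2. The upper and lower bounds meet at 2, so that is the treewidth.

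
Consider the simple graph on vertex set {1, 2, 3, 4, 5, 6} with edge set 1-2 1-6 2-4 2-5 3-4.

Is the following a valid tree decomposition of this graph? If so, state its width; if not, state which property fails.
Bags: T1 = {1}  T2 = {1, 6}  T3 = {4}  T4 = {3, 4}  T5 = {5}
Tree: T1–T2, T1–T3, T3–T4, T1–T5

No — vertex 2 appears in no bag.

A tree decomposition must satisfy three properties: every vertex lies in some bag; for every edge, both endpoints lie together in some bag; and for every vertex, the bags containing it form a connected subtree. Here vertex 2 appears in no bag, so the decomposition is invalid.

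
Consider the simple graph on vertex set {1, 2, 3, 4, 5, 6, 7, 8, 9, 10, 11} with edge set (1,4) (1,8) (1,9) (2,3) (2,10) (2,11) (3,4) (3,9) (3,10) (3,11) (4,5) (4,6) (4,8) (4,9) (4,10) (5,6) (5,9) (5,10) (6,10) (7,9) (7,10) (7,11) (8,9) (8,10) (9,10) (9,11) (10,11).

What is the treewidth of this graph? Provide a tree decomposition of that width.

Every bag has size at most 4, so the width is 4 − 1 = 3 and tw(G) ≤ 3. On the other hand G contains the 4-clique {1, 4, 8, 9}. A clique must lie in a single bag of any decomposition, so no decomposition can have width below 3. Therefore the treewidth is 3.

Treewidth 3.
Bags: B1 = {3, 4, 9, 10}  B2 = {3, 9, 10, 11}  B3 = {4, 5, 9, 10}  B4 = {7, 9, 10, 11}  B5 = {4, 5, 6, 10}  B6 = {4, 8, 9, 10}  B7 = {2, 3, 10, 11}  B8 = {1, 4, 8, 9}
Tree: B1–B2, B1–B3, B2–B4, B3–B5, B3–B6, B2–B7, B6–B8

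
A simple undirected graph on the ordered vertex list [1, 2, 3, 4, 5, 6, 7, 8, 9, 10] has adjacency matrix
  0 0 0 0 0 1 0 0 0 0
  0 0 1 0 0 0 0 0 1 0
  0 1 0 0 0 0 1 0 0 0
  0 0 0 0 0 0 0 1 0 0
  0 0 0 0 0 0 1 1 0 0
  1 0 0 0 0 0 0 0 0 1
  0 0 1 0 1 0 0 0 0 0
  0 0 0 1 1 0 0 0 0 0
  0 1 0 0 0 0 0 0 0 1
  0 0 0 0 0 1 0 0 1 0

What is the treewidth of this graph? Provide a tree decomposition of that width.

The largest bag has 2 vertices, giving width 1; this decomposition certifies tw(G) ≤ 1. Since G has at least one edge (e.g. 1–6), it is not an edgeless graph, so tw(G) ≥ 1. Combining the bounds, tw(G) = 1.

Treewidth 1.
Bags: B1 = {1, 6}  B2 = {6, 10}  B3 = {9, 10}  B4 = {2, 9}  B5 = {2, 3}  B6 = {3, 7}  B7 = {5, 7}  B8 = {5, 8}  B9 = {4, 8}
Tree: B1–B2, B2–B3, B3–B4, B4–B5, B5–B6, B6–B7, B7–B8, B8–B9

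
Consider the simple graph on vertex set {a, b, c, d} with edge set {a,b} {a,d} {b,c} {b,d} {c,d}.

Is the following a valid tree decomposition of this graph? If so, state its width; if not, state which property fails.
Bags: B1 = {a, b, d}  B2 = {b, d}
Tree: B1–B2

No — vertex c appears in no bag.

A tree decomposition must satisfy three properties: every vertex lies in some bag; for every edge, both endpoints lie together in some bag; and for every vertex, the bags containing it form a connected subtree. Here vertex c appears in no bag, so the decomposition is invalid.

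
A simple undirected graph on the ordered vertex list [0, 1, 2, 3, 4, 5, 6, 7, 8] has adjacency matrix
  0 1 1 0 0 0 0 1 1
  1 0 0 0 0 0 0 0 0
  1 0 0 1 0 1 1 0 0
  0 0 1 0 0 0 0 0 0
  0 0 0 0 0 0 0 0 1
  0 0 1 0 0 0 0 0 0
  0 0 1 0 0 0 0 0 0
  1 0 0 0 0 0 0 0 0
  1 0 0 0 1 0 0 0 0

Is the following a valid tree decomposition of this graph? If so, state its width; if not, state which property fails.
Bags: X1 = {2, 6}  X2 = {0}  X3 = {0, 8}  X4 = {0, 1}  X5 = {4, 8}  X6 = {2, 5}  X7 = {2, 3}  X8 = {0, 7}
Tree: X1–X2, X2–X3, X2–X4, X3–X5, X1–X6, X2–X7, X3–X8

No — edge (2,0) lies in no bag.

A tree decomposition must satisfy three properties: every vertex lies in some bag; for every edge, both endpoints lie together in some bag; and for every vertex, the bags containing it form a connected subtree. Here edge (2,0) lies in no bag, so the decomposition is invalid.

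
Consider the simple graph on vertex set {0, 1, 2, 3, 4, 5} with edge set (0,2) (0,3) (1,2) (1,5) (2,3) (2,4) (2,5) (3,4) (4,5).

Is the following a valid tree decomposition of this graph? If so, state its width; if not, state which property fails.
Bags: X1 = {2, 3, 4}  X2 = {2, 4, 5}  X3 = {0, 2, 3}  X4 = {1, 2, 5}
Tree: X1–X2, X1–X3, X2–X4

Checking the three conditions: (i) the bags cover all of {0, 1, 2, 3, 4, 5}; (ii) for each edge, some bag contains both endpoints; (iii) the bags containing any fixed vertex form a subtree. All hold, so the decomposition is valid with width 3 − 1 = 2.

Yes; width 2.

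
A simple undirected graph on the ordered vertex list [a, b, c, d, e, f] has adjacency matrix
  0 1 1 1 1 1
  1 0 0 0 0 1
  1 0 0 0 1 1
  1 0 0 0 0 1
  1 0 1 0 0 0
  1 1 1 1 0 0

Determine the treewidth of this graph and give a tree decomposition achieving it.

Each bag holds 3 vertices, so the decomposition has width 2, which upper-bounds the treewidth. On the other hand G contains the 3-clique {a, c, e}. A clique must lie in a single bag of any decomposition, so no decomposition can have width below 2. Therefore the treewidth is 2.

Treewidth 2.
One such decomposition:
Bags: B1 = {a, c, f}  B2 = {a, d, f}  B3 = {a, c, e}  B4 = {a, b, f}
Tree: B1–B2, B1–B3, B1–B4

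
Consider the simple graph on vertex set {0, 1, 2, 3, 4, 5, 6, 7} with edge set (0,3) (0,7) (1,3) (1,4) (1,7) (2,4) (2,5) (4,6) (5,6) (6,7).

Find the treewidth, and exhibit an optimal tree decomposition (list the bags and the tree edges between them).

Treewidth 2.
One optimal decomposition is:
Bags: B1 = {0, 3, 7}  B2 = {1, 3, 7}  B3 = {1, 6, 7}  B4 = {1, 4, 6}  B5 = {4, 5, 6}  B6 = {2, 4, 5}
Tree: B1–B2, B2–B3, B3–B4, B4–B5, B5–B6

Every bag has size at most 3, so the width is 3 − 1 = 2 and tw(G) ≤ 2. The edges 0–3–1–7–0 form a cycle, so G is not a tree and its treewidth is at least 2. Hence tw(G) = 2 exactly.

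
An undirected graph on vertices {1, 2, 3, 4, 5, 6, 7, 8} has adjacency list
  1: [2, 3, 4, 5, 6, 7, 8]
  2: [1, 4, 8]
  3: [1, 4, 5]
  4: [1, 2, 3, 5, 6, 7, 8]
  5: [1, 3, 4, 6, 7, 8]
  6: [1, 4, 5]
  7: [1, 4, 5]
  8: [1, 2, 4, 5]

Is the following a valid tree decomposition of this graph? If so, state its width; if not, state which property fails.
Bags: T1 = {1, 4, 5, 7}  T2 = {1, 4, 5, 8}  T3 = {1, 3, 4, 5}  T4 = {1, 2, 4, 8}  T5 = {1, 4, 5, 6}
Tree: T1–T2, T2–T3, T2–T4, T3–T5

Checking the three conditions: (i) the bags cover all of {1, 2, 3, 4, 5, 6, 7, 8}; (ii) for each edge, some bag contains both endpoints; (iii) the bags containing any fixed vertex form a subtree. All hold, so the decomposition is valid with width 4 − 1 = 3.

Yes; width 3.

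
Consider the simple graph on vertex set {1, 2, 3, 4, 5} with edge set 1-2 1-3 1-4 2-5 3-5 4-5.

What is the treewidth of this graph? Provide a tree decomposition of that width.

Every bag has size at most 3, so the width is 3 − 1 = 2 and tw(G) ≤ 2. For the lower bound, G contains the cycle 2–1–4–5–2, so G is not a forest; only forests have treewidth ≤ 1, hence tw(G) ≥ 2. The upper and lower bounds meet at 2, so that is the treewidth.

Treewidth 2.
One such decomposition:
Bags: B1 = {1, 2, 5}  B2 = {1, 4, 5}  B3 = {1, 3, 5}
Tree: B1–B2, B2–B3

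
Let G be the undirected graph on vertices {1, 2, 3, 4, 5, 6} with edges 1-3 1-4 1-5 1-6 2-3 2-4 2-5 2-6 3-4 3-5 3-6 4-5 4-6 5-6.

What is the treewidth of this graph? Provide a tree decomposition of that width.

Treewidth 4.
One optimal decomposition is:
Bags: B1 = {1, 3, 4, 5, 6}  B2 = {2, 3, 4, 5, 6}
Tree: B1–B2

Each bag holds 5 vertices, so the decomposition has width 4, which upper-bounds the treewidth. For the lower bound, the 5 vertices {1, 3, 4, 5, 6} are pairwise adjacent, and any tree decomposition puts a clique entirely inside one bag — forcing width ≥ 4. The upper and lower bounds meet at 4, so that is the treewidth.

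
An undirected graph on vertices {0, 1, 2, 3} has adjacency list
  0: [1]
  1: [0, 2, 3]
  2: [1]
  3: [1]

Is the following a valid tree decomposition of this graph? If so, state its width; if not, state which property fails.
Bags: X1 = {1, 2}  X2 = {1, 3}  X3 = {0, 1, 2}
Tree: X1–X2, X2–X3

A tree decomposition must satisfy three properties: every vertex lies in some bag; for every edge, both endpoints lie together in some bag; and for every vertex, the bags containing it form a connected subtree. Here bags containing vertex 2 are not connected in the tree, so the decomposition is invalid.

No — bags containing vertex 2 are not connected in the tree.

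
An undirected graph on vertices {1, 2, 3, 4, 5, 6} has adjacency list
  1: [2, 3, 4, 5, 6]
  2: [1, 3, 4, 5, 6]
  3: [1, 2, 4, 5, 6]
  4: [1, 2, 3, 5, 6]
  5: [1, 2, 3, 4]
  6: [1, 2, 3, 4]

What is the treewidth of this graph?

A width-4 tree decomposition is:
Bags: B1 = {1, 2, 3, 4, 5}  B2 = {1, 2, 3, 4, 6}
Tree: B1–B2
Every bag has size at most 5, so the width is 5 − 1 = 4 and tw(G) ≤ 4. For the lower bound, the 5 vertices {1, 2, 3, 4, 5} are pairwise adjacent, and any tree decomposition puts a clique entirely inside one bag — forcing width ≥ 4. Therefore the treewidth is 4.

4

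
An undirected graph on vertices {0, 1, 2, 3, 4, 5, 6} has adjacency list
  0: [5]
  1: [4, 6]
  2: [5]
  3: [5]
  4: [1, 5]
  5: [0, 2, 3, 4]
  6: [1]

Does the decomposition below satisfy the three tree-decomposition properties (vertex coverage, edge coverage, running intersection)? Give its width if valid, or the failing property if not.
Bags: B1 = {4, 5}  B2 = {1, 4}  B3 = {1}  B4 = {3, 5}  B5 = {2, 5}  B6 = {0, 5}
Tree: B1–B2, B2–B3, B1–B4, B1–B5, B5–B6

A tree decomposition must satisfy three properties: every vertex lies in some bag; for every edge, both endpoints lie together in some bag; and for every vertex, the bags containing it form a connected subtree. Here vertex 6 appears in no bag, so the decomposition is invalid.

No — vertex 6 appears in no bag.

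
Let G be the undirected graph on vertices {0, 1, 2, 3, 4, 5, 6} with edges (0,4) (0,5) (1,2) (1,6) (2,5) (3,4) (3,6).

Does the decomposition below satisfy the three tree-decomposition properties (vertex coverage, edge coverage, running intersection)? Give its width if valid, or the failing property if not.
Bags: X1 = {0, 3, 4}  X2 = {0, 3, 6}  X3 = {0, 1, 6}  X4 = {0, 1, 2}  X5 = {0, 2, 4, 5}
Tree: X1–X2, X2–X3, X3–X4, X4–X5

No — bags containing vertex 4 are not connected in the tree.

A tree decomposition must satisfy three properties: every vertex lies in some bag; for every edge, both endpoints lie together in some bag; and for every vertex, the bags containing it form a connected subtree. Here bags containing vertex 4 are not connected in the tree, so the decomposition is invalid.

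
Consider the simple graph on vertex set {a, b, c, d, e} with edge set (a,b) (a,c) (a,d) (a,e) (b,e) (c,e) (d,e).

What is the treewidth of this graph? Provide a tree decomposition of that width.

Treewidth 2.
One such decomposition:
Bags: B1 = {a, c, e}  B2 = {a, b, e}  B3 = {a, d, e}
Tree: B1–B2, B2–B3

The largest bag has 3 vertices, giving width 2; this decomposition certifies tw(G) ≤ 2. On the other hand G contains the 3-clique {a, d, e}. A clique must lie in a single bag of any decomposition, so no decomposition can have width below 2. The upper and lower bounds meet at 2, so that is the treewidth.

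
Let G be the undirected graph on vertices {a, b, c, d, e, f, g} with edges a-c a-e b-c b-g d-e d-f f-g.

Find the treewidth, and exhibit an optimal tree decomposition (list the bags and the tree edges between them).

Every bag has size at most 3, so the width is 3 − 1 = 2 and tw(G) ≤ 2. Since e–d–f–g–b–c–a–e is a cycle in G, G is not acyclic. Forests are exactly the graphs of treewidth ≤ 1, so tw(G) ≥ 2. Therefore the treewidth is 2.

Treewidth 2.
One such decomposition:
Bags: B1 = {d, e, f}  B2 = {e, f, g}  B3 = {b, e, g}  B4 = {b, c, e}  B5 = {a, c, e}
Tree: B1–B2, B2–B3, B3–B4, B4–B5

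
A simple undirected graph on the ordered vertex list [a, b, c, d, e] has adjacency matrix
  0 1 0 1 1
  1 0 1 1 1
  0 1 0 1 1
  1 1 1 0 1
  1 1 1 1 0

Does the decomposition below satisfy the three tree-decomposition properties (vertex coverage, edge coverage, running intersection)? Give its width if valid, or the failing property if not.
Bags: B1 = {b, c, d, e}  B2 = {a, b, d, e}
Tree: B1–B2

Yes; width 3.

Every vertex of G appears in some bag (union = {a, b, c, d, e}); every edge is covered by a bag; and for each vertex v the set of bags containing v is connected in the bag tree. The decomposition is therefore valid. The largest bag has 4 vertices, so the width is 3.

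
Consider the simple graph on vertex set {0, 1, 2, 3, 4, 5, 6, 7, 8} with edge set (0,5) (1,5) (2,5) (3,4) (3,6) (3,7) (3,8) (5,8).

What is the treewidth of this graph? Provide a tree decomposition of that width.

Every bag has size at most 2, so the width is 2 − 1 = 1 and tw(G) ≤ 1. Any graph with an edge has treewidth ≥ 1, and G has the edge 1–5. Hence tw(G) = 1 exactly.

Treewidth 1.
One such decomposition:
Bags: B1 = {1, 5}  B2 = {5, 8}  B3 = {0, 5}  B4 = {2, 5}  B5 = {3, 8}  B6 = {3, 6}  B7 = {3, 4}  B8 = {3, 7}
Tree: B1–B2, B1–B3, B1–B4, B2–B5, B5–B6, B5–B7, B6–B8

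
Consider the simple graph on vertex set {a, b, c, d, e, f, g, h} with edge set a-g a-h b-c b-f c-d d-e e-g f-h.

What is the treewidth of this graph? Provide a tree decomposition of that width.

Treewidth 2.
One such decomposition:
Bags: B1 = {a, e, g}  B2 = {a, d, e}  B3 = {a, c, d}  B4 = {a, b, c}  B5 = {a, b, f}  B6 = {a, f, h}
Tree: B1–B2, B2–B3, B3–B4, B4–B5, B5–B6

Each bag holds 3 vertices, so the decomposition has width 2, which upper-bounds the treewidth. For the lower bound, G contains the cycle a–g–e–d–c–b–f–h–a, so G is not a forest; only forests have treewidth ≤ 1, hence tw(G) ≥ 2. The upper and lower bounds meet at 2, so that is the treewidth.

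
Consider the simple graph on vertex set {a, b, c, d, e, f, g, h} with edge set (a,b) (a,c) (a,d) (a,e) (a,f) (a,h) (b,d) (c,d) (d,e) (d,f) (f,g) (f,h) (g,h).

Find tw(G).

A width-2 tree decomposition is:
Bags: B1 = {a, c, d}  B2 = {a, d, f}  B3 = {a, f, h}  B4 = {a, b, d}  B5 = {a, d, e}  B6 = {f, g, h}
Tree: B1–B2, B2–B3, B1–B4, B1–B5, B3–B6
The largest bag has 3 vertices, giving width 2; this decomposition certifies tw(G) ≤ 2. For the lower bound, the 3 vertices {f, g, h} are pairwise adjacent, and any tree decomposition puts a clique entirely inside one bag — forcing width ≥ 2. The upper and lower bounds meet at 2, so that is the treewidth.

2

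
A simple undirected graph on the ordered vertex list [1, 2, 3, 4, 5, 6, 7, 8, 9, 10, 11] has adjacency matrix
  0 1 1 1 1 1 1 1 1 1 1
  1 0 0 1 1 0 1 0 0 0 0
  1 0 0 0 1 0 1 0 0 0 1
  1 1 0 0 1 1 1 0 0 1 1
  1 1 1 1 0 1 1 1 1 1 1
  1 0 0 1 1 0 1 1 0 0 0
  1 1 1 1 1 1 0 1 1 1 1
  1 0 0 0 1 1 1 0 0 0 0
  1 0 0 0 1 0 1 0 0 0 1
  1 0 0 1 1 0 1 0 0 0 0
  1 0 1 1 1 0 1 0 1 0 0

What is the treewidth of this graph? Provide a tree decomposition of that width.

Treewidth 4.
One optimal decomposition is:
Bags: B1 = {1, 5, 6, 7, 8}  B2 = {1, 4, 5, 6, 7}  B3 = {1, 4, 5, 7, 11}  B4 = {1, 3, 5, 7, 11}  B5 = {1, 5, 7, 9, 11}  B6 = {1, 4, 5, 7, 10}  B7 = {1, 2, 4, 5, 7}
Tree: B1–B2, B2–B3, B3–B4, B3–B5, B3–B6, B3–B7

The largest bag has 5 vertices, giving width 4; this decomposition certifies tw(G) ≤ 4. On the other hand G contains the 5-clique {1, 5, 6, 7, 8}. A clique must lie in a single bag of any decomposition, so no decomposition can have width below 4. Therefore the treewidth is 4.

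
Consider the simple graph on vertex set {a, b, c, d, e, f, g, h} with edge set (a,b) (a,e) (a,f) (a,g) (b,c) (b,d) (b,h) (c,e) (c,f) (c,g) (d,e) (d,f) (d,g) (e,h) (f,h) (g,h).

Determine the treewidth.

A width-4 tree decomposition is:
Bags: B1 = {b, e, f, g, h}  B2 = {a, b, e, f, g}  B3 = {b, d, e, f, g}  B4 = {b, c, e, f, g}
Tree: B1–B2, B2–B3, B3–B4
Every bag has size at most 5, so the width is 5 − 1 = 4 and tw(G) ≤ 4. For the lower bound: the 5 vertex sets {f,h}, {a,e}, {d,g}, {b}, {c} are disjoint, each induces a connected subgraph, and every pair is joined by at least one edge of G. Contracting each set to a single vertex therefore yields K_{5} as a minor, and since treewidth is minor-monotone, tw(G) ≥ tw(K_{5}) = 4. The upper and lower bounds meet at 4, so that is the treewidth.

4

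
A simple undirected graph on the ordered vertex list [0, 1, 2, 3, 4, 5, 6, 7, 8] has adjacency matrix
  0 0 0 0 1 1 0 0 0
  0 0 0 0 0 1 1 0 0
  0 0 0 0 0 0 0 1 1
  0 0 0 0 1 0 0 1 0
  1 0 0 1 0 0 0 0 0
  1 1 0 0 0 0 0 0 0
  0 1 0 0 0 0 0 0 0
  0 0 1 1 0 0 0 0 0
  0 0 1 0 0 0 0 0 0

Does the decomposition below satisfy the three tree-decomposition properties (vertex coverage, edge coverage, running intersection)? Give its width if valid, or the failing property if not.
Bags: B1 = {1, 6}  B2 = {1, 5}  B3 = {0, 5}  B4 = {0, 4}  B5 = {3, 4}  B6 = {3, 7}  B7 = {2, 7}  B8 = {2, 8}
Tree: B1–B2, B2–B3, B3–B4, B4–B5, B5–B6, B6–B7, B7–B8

Every vertex of G appears in some bag (union = {0, 1, 2, 3, 4, 5, 6, 7, 8}); every edge is covered by a bag; and for each vertex v the set of bags containing v is connected in the bag tree. The decomposition is therefore valid. The largest bag has 2 vertices, so the width is 1.

Yes; width 1.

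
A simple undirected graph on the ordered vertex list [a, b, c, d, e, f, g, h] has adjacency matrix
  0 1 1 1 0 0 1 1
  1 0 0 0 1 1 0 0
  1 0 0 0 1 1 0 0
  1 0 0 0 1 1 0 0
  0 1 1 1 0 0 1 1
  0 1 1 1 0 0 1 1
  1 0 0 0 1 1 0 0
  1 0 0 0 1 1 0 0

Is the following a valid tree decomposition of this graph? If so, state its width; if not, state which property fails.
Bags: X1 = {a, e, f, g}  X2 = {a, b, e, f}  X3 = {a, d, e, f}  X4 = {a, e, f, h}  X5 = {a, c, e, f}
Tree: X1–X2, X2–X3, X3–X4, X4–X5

Every vertex of G appears in some bag (union = {a, b, c, d, e, f, g, h}); every edge is covered by a bag; and for each vertex v the set of bags containing v is connected in the bag tree. The decomposition is therefore valid. The largest bag has 4 vertices, so the width is 3.

Yes; width 3.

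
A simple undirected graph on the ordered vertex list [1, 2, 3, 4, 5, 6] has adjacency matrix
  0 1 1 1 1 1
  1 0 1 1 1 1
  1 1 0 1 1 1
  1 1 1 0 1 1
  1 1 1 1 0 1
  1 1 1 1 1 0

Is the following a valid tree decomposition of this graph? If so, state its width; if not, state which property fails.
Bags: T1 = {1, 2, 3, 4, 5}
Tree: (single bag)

No — vertex 6 appears in no bag.

A tree decomposition must satisfy three properties: every vertex lies in some bag; for every edge, both endpoints lie together in some bag; and for every vertex, the bags containing it form a connected subtree. Here vertex 6 appears in no bag, so the decomposition is invalid.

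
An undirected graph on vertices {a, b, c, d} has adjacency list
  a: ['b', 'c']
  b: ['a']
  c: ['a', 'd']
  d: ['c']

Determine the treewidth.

A width-1 tree decomposition is:
Bags: B1 = {c, d}  B2 = {a, c}  B3 = {a, b}
Tree: B1–B2, B2–B3
Every bag has size at most 2, so the width is 2 − 1 = 1 and tw(G) ≤ 1. Any graph with an edge has treewidth ≥ 1, and G has the edge d–c. Hence tw(G) = 1 exactly.

1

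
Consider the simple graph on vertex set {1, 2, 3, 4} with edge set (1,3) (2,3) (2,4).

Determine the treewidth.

1

A width-1 tree decomposition is:
Bags: B1 = {1, 3}  B2 = {2, 3}  B3 = {2, 4}
Tree: B1–B2, B2–B3
Every bag has size at most 2, so the width is 2 − 1 = 1 and tw(G) ≤ 1. Any graph with an edge has treewidth ≥ 1, and G has the edge 1–3. Therefore the treewidth is 1.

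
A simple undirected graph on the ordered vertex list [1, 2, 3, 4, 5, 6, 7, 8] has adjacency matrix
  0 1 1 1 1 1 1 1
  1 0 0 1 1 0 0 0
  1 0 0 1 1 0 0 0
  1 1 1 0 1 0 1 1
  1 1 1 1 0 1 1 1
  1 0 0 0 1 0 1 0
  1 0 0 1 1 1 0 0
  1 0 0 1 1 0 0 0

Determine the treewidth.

A width-3 tree decomposition is:
Bags: B1 = {1, 2, 4, 5}  B2 = {1, 4, 5, 8}  B3 = {1, 4, 5, 7}  B4 = {1, 3, 4, 5}  B5 = {1, 5, 6, 7}
Tree: B1–B2, B1–B3, B3–B4, B3–B5
The largest bag has 4 vertices, giving width 3; this decomposition certifies tw(G) ≤ 3. For the lower bound, the 4 vertices {1, 4, 5, 8} are pairwise adjacent, and any tree decomposition puts a clique entirely inside one bag — forcing width ≥ 3. Therefore the treewidth is 3.

3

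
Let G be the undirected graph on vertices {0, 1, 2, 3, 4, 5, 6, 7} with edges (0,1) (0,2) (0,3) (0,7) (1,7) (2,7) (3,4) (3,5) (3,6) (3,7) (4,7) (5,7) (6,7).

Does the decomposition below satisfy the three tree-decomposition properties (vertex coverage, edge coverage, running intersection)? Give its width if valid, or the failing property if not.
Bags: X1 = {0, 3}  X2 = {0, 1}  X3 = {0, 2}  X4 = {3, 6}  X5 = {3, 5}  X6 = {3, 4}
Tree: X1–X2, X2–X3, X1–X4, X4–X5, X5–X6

A tree decomposition must satisfy three properties: every vertex lies in some bag; for every edge, both endpoints lie together in some bag; and for every vertex, the bags containing it form a connected subtree. Here vertex 7 appears in no bag, so the decomposition is invalid.

No — vertex 7 appears in no bag.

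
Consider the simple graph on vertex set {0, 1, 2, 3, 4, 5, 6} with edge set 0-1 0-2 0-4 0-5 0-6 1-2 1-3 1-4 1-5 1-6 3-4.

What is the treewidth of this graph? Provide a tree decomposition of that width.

Treewidth 2.
One such decomposition:
Bags: B1 = {0, 1, 6}  B2 = {0, 1, 2}  B3 = {0, 1, 4}  B4 = {0, 1, 5}  B5 = {1, 3, 4}
Tree: B1–B2, B2–B3, B2–B4, B3–B5

Every bag has size at most 3, so the width is 3 − 1 = 2 and tw(G) ≤ 2. On the other hand G contains the 3-clique {0, 1, 2}. A clique must lie in a single bag of any decomposition, so no decomposition can have width below 2. The upper and lower bounds meet at 2, so that is the treewidth.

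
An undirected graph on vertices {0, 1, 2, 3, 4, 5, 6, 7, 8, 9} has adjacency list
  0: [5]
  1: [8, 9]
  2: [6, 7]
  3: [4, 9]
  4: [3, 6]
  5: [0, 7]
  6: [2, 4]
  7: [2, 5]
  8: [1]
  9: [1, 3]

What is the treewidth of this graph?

A width-1 tree decomposition is:
Bags: B1 = {0, 5}  B2 = {5, 7}  B3 = {2, 7}  B4 = {2, 6}  B5 = {4, 6}  B6 = {3, 4}  B7 = {3, 9}  B8 = {1, 9}  B9 = {1, 8}
Tree: B1–B2, B2–B3, B3–B4, B4–B5, B5–B6, B6–B7, B7–B8, B8–B9
Each bag holds 2 vertices, so the decomposition has width 1, which upper-bounds the treewidth. Since G has at least one edge (e.g. 0–5), it is not an edgeless graph, so tw(G) ≥ 1. Combining the bounds, tw(G) = 1.

1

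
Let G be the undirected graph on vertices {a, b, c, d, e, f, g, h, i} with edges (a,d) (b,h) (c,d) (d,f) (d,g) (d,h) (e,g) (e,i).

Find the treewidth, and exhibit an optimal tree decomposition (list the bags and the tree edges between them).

Each bag holds 2 vertices, so the decomposition has width 1, which upper-bounds the treewidth. Any graph with an edge has treewidth ≥ 1, and G has the edge f–d. Therefore the treewidth is 1.

Treewidth 1.
One such decomposition:
Bags: B1 = {d, f}  B2 = {d, g}  B3 = {e, g}  B4 = {c, d}  B5 = {e, i}  B6 = {a, d}  B7 = {d, h}  B8 = {b, h}
Tree: B1–B2, B2–B3, B2–B4, B3–B5, B4–B6, B1–B7, B7–B8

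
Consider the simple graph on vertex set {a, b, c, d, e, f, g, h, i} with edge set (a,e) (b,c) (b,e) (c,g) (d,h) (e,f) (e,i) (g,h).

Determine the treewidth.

1

A width-1 tree decomposition is:
Bags: B1 = {b, c}  B2 = {b, e}  B3 = {a, e}  B4 = {c, g}  B5 = {e, i}  B6 = {g, h}  B7 = {d, h}  B8 = {e, f}
Tree: B1–B2, B2–B3, B1–B4, B2–B5, B4–B6, B6–B7, B5–B8
Every bag has size at most 2, so the width is 2 − 1 = 1 and tw(G) ≤ 1. Since G has at least one edge (e.g. c–b), it is not an edgeless graph, so tw(G) ≥ 1. Combining the bounds, tw(G) = 1.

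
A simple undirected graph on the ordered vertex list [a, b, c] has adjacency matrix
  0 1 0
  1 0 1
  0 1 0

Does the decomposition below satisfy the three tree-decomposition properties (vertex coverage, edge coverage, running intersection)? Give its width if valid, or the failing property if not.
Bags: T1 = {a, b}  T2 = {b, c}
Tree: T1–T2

Yes; width 1.

Vertex coverage: the bags together contain {a, b, c}, the full vertex set. Edge coverage: each edge of G has both endpoints in at least one bag. Running intersection: for every vertex, the bags containing it form a connected subtree. All three properties hold, so this is a valid tree decomposition of width max|bag| − 1 = 1, and hence tw(G) ≤ 1.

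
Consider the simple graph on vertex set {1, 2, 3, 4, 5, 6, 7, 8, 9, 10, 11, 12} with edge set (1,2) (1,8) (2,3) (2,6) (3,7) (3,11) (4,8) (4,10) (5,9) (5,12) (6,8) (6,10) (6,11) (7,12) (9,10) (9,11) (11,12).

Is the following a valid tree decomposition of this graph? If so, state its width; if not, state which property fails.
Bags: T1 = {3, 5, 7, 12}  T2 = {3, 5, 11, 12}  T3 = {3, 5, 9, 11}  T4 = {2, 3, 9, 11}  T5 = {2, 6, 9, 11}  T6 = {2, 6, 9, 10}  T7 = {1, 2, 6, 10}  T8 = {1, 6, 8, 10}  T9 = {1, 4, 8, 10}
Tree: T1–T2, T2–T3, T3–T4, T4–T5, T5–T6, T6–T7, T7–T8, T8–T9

Every vertex of G appears in some bag (union = {1, 2, 3, 4, 5, 6, 7, 8, 9, 10, 11, 12}); every edge is covered by a bag; and for each vertex v the set of bags containing v is connected in the bag tree. The decomposition is therefore valid. The largest bag has 4 vertices, so the width is 3.

Yes; width 3.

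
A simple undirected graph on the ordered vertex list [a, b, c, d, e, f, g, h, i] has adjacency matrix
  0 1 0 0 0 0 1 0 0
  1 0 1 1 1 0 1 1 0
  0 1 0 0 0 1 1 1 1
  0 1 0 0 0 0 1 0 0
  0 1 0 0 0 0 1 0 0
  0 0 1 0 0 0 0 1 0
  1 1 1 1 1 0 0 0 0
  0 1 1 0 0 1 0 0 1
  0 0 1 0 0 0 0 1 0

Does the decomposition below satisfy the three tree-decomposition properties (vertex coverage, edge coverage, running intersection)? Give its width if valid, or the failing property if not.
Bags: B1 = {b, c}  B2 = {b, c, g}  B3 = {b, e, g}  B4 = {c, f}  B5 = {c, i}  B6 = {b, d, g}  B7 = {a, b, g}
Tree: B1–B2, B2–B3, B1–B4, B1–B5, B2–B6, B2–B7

A tree decomposition must satisfy three properties: every vertex lies in some bag; for every edge, both endpoints lie together in some bag; and for every vertex, the bags containing it form a connected subtree. Here vertex h appears in no bag, so the decomposition is invalid.

No — vertex h appears in no bag.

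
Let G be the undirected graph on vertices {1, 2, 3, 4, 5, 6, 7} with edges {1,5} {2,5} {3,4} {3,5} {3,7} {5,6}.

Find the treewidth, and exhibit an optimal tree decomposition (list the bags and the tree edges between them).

Treewidth 1.
One optimal decomposition is:
Bags: B1 = {3, 4}  B2 = {3, 5}  B3 = {2, 5}  B4 = {1, 5}  B5 = {3, 7}  B6 = {5, 6}
Tree: B1–B2, B2–B3, B3–B4, B2–B5, B4–B6

Each bag holds 2 vertices, so the decomposition has width 1, which upper-bounds the treewidth. Any graph with an edge has treewidth ≥ 1, and G has the edge 3–4. Therefore the treewidth is 1.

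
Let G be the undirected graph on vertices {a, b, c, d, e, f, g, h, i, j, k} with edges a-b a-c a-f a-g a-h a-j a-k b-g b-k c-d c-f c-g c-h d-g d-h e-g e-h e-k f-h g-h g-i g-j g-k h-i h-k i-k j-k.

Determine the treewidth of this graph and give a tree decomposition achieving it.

The largest bag has 4 vertices, giving width 3; this decomposition certifies tw(G) ≤ 3. On the other hand G contains the 4-clique {a, g, j, k}. A clique must lie in a single bag of any decomposition, so no decomposition can have width below 3. Therefore the treewidth is 3.

Treewidth 3.
One optimal decomposition is:
Bags: B1 = {a, g, h, k}  B2 = {g, h, i, k}  B3 = {a, c, g, h}  B4 = {a, g, j, k}  B5 = {c, d, g, h}  B6 = {a, c, f, h}  B7 = {a, b, g, k}  B8 = {e, g, h, k}
Tree: B1–B2, B1–B3, B1–B4, B3–B5, B3–B6, B4–B7, B1–B8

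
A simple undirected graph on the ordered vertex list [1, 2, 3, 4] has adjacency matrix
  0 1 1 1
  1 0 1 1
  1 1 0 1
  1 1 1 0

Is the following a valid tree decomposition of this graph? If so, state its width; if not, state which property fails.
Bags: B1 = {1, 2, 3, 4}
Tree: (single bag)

Yes; width 3.

Every vertex of G appears in some bag (union = {1, 2, 3, 4}); every edge is covered by a bag; and for each vertex v the set of bags containing v is connected in the bag tree. The decomposition is therefore valid. The largest bag has 4 vertices, so the width is 3.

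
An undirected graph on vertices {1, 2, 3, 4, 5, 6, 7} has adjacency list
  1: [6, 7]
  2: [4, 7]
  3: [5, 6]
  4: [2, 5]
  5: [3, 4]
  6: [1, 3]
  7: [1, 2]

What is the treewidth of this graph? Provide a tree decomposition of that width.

Each bag holds 3 vertices, so the decomposition has width 2, which upper-bounds the treewidth. Since 6–1–7–2–4–5–3–6 is a cycle in G, G is not acyclic. Forests are exactly the graphs of treewidth ≤ 1, so tw(G) ≥ 2. Therefore the treewidth is 2.

Treewidth 2.
One such decomposition:
Bags: B1 = {1, 6, 7}  B2 = {2, 6, 7}  B3 = {2, 4, 6}  B4 = {4, 5, 6}  B5 = {3, 5, 6}
Tree: B1–B2, B2–B3, B3–B4, B4–B5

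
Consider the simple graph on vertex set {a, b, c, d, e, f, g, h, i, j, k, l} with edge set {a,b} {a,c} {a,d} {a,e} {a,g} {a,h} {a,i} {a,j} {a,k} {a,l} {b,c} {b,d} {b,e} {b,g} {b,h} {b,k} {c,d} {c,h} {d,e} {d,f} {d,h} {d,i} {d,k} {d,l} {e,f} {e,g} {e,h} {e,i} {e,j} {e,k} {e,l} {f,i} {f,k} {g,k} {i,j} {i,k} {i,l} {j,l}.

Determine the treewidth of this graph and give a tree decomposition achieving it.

Treewidth 4.
One such decomposition:
Bags: B1 = {a, d, e, i, k}  B2 = {d, e, f, i, k}  B3 = {a, b, d, e, k}  B4 = {a, d, e, i, l}  B5 = {a, b, d, e, h}  B6 = {a, b, e, g, k}  B7 = {a, b, c, d, h}  B8 = {a, e, i, j, l}
Tree: B1–B2, B1–B3, B1–B4, B3–B5, B3–B6, B5–B7, B4–B8

The largest bag has 5 vertices, giving width 4; this decomposition certifies tw(G) ≤ 4. On the other hand G contains the 5-clique {a, b, d, e, h}. A clique must lie in a single bag of any decomposition, so no decomposition can have width below 4. Hence tw(G) = 4 exactly.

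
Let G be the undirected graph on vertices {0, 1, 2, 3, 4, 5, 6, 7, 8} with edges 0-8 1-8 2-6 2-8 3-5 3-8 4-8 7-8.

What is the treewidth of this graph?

1

A width-1 tree decomposition is:
Bags: B1 = {0, 8}  B2 = {2, 8}  B3 = {7, 8}  B4 = {4, 8}  B5 = {3, 8}  B6 = {1, 8}  B7 = {2, 6}  B8 = {3, 5}
Tree: B1–B2, B1–B3, B3–B4, B3–B5, B4–B6, B2–B7, B5–B8
Each bag holds 2 vertices, so the decomposition has width 1, which upper-bounds the treewidth. Since G has at least one edge (e.g. 8–0), it is not an edgeless graph, so tw(G) ≥ 1. Combining the bounds, tw(G) = 1.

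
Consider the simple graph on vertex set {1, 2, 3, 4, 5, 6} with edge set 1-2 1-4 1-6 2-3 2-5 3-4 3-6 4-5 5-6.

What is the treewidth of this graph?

A width-3 tree decomposition is:
Bags: B1 = {2, 4, 5, 6}  B2 = {2, 3, 4, 6}  B3 = {1, 2, 4, 6}
Tree: B1–B2, B2–B3
The largest bag has 4 vertices, giving width 3; this decomposition certifies tw(G) ≤ 3. For the lower bound: the 4 vertex sets {5,6}, {3,4}, {2}, {1} are disjoint, each induces a connected subgraph, and every pair is joined by at least one edge of G. Contracting each set to a single vertex therefore yields K_{4} as a minor, and since treewidth is minor-monotone, tw(G) ≥ tw(K_{4}) = 3. Therefore the treewidth is 3.

3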